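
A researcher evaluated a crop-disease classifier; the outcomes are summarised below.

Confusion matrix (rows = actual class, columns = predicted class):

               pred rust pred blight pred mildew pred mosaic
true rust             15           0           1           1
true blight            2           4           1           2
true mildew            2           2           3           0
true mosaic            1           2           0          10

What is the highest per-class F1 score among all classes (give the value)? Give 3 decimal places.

0.811

Per-class F1 score (2·TP/(2·TP+FP+FN)):
  rust: TP=15, FP=2+2+1=5, FN=0+1+1=2 → 30/37 = 0.8108
  blight: TP=4, FP=0+2+2=4, FN=2+1+2=5 → 8/17 = 0.4706
  mildew: TP=3, FP=1+1+0=2, FN=2+2+0=4 → 6/12 = 0.5000
  mosaic: TP=10, FP=1+2+0=3, FN=1+2+0=3 → 20/26 = 0.7692
Highest is class 'rust' with F1 score = 0.811.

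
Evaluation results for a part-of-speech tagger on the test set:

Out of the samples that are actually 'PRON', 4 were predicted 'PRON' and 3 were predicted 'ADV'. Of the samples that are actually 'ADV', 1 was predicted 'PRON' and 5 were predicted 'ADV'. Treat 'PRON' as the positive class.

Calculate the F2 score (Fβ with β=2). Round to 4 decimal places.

0.6061

Fβ = (1+β²)·TP / ((1+β²)·TP + β²·FN + FP), with β²=4
= 5·4 / (5·4 + 4·3 + 1) = 0.6061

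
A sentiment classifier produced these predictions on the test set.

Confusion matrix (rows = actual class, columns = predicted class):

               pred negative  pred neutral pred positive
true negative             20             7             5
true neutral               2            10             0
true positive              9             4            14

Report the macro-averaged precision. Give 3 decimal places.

Per-class precision (TP/(TP+FP)):
  negative: TP=20, FP=2+9=11 → 20/31 = 0.6452
  neutral: TP=10, FP=7+4=11 → 10/21 = 0.4762
  positive: TP=14, FP=5+0=5 → 14/19 = 0.7368
Macro-precision = mean = (0.6452 + 0.4762 + 0.7368) / 3 = 0.619

0.619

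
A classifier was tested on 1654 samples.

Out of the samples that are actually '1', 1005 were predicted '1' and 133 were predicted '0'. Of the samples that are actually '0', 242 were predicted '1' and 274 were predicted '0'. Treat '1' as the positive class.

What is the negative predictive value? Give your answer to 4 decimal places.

NPV = TN/(TN+FN) = 274/(274+133) = 0.6732

0.6732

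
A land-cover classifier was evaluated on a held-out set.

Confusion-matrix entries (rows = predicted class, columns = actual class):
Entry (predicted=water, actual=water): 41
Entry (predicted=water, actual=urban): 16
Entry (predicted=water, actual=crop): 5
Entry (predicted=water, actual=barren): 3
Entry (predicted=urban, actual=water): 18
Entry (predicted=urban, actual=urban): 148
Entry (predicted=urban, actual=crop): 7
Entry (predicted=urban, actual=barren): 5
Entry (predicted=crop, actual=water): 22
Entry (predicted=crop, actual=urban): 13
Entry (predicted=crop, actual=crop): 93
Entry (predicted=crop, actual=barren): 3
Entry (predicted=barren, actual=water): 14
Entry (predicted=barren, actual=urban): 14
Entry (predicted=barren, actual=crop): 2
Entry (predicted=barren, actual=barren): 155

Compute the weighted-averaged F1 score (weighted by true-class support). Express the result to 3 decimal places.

0.773

Per-class F1 score (2·TP/(2·TP+FP+FN)):
  water: TP=41, FP=16+5+3=24, FN=18+22+14=54 → 82/160 = 0.5125
  urban: TP=148, FP=18+7+5=30, FN=16+13+14=43 → 296/369 = 0.8022
  crop: TP=93, FP=22+13+3=38, FN=5+7+2=14 → 186/238 = 0.7815
  barren: TP=155, FP=14+14+2=30, FN=3+5+3=11 → 310/351 = 0.8832
Weighted-F1 score = Σ (supportᵢ/N)·F1 scoreᵢ with N=559: (95/559)·0.5125 + (191/559)·0.8022 + (107/559)·0.7815 + (166/559)·0.8832 = 0.773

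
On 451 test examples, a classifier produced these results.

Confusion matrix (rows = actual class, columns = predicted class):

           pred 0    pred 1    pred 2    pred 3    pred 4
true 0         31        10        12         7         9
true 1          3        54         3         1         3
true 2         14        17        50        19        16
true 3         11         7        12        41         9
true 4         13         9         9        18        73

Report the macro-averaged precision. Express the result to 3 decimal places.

Per-class precision (TP/(TP+FP)):
  0: TP=31, FP=3+14+11+13=41 → 31/72 = 0.4306
  1: TP=54, FP=10+17+7+9=43 → 54/97 = 0.5567
  2: TP=50, FP=12+3+12+9=36 → 50/86 = 0.5814
  3: TP=41, FP=7+1+19+18=45 → 41/86 = 0.4767
  4: TP=73, FP=9+3+16+9=37 → 73/110 = 0.6636
Macro-precision = mean = (0.4306 + 0.5567 + 0.5814 + 0.4767 + 0.6636) / 5 = 0.542

0.542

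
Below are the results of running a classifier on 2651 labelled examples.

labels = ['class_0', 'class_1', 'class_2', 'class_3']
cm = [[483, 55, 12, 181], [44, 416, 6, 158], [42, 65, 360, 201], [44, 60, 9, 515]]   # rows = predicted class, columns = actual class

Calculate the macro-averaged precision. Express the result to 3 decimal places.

0.672

Per-class precision (TP/(TP+FP)):
  class_0: TP=483, FP=55+12+181=248 → 483/731 = 0.6607
  class_1: TP=416, FP=44+6+158=208 → 416/624 = 0.6667
  class_2: TP=360, FP=42+65+201=308 → 360/668 = 0.5389
  class_3: TP=515, FP=44+60+9=113 → 515/628 = 0.8201
Macro-precision = mean = (0.6607 + 0.6667 + 0.5389 + 0.8201) / 4 = 0.672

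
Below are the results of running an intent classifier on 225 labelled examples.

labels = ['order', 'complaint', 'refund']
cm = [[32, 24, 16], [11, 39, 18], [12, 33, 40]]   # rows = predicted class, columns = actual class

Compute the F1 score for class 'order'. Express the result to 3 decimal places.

0.504

One-vs-rest for 'order': TP = diagonal; FP = other classes predicted 'order'; FN = 'order' predicted as other.
F1 score = 2·TP/(2·TP+FP+FN).
order: TP=32, FP=24+16=40, FN=11+12=23 → 64/127 = 0.5039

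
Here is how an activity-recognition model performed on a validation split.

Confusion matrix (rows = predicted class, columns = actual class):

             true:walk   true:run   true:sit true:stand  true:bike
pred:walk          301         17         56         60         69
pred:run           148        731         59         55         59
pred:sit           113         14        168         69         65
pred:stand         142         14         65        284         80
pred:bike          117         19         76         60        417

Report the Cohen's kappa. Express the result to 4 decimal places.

0.4736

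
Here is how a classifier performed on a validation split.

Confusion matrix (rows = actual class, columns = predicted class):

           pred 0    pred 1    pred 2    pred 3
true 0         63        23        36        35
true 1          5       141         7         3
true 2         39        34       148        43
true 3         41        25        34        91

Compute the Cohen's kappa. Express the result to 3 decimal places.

0.432

Observed agreement pₒ = trace/N = 443/768 = 0.5768
Expected agreement pₑ = Σ (rowᵢ·colᵢ)/N² = (157·148 + 156·223 + 264·225 + 191·172)/768² = 0.2548
κ = (pₒ − pₑ)/(1 − pₑ) = (0.5768 − 0.2548)/(1 − 0.2548) = 0.432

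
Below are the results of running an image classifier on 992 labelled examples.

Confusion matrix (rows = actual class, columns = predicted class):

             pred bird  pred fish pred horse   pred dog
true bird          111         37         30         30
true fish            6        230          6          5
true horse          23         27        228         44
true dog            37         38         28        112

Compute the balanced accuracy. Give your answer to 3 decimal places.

Balanced accuracy = mean of per-class recall.
  bird: recall = 111/208 = 0.5337
  fish: recall = 230/247 = 0.9312
  horse: recall = 228/322 = 0.7081
  dog: recall = 112/215 = 0.5209
Mean = (0.5337 + 0.9312 + 0.7081 + 0.5209) / 4 = 0.673

0.673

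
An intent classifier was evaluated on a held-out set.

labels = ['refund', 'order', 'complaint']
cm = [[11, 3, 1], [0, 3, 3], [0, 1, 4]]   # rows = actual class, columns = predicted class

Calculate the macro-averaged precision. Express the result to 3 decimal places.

0.643

Per-class precision (TP/(TP+FP)):
  refund: TP=11, FP=0+0=0 → 11/11 = 1.0000
  order: TP=3, FP=3+1=4 → 3/7 = 0.4286
  complaint: TP=4, FP=1+3=4 → 4/8 = 0.5000
Macro-precision = mean = (1.0000 + 0.4286 + 0.5000) / 3 = 0.643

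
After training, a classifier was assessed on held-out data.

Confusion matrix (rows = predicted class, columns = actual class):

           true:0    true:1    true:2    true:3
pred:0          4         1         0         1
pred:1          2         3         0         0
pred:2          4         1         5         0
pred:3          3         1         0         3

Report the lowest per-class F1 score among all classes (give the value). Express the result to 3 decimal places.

Per-class F1 score (2·TP/(2·TP+FP+FN)):
  0: TP=4, FP=1+0+1=2, FN=2+4+3=9 → 8/19 = 0.4211
  1: TP=3, FP=2+0+0=2, FN=1+1+1=3 → 6/11 = 0.5455
  2: TP=5, FP=4+1+0=5, FN=0+0+0=0 → 10/15 = 0.6667
  3: TP=3, FP=3+1+0=4, FN=1+0+0=1 → 6/11 = 0.5455
Lowest is class '0' with F1 score = 0.421.

0.421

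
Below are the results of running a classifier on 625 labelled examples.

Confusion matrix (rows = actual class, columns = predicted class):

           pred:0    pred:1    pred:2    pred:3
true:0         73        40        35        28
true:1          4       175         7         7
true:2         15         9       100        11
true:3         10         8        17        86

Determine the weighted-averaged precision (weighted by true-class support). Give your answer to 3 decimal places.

0.696

Per-class precision (TP/(TP+FP)):
  0: TP=73, FP=4+15+10=29 → 73/102 = 0.7157
  1: TP=175, FP=40+9+8=57 → 175/232 = 0.7543
  2: TP=100, FP=35+7+17=59 → 100/159 = 0.6289
  3: TP=86, FP=28+7+11=46 → 86/132 = 0.6515
Weighted-precision = Σ (supportᵢ/N)·precisionᵢ with N=625: (176/625)·0.7157 + (193/625)·0.7543 + (135/625)·0.6289 + (121/625)·0.6515 = 0.696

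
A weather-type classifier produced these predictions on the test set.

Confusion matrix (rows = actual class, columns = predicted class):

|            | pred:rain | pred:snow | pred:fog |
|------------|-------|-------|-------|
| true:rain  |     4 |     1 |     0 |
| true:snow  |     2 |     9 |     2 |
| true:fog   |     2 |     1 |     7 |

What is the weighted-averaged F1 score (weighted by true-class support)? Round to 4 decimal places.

0.7213

Per-class F1 score (2·TP/(2·TP+FP+FN)):
  rain: TP=4, FP=2+2=4, FN=1+0=1 → 8/13 = 0.61538
  snow: TP=9, FP=1+1=2, FN=2+2=4 → 18/24 = 0.75000
  fog: TP=7, FP=0+2=2, FN=2+1=3 → 14/19 = 0.73684
Weighted-F1 score = Σ (supportᵢ/N)·F1 scoreᵢ with N=28: (5/28)·0.61538 + (13/28)·0.75000 + (10/28)·0.73684 = 0.7213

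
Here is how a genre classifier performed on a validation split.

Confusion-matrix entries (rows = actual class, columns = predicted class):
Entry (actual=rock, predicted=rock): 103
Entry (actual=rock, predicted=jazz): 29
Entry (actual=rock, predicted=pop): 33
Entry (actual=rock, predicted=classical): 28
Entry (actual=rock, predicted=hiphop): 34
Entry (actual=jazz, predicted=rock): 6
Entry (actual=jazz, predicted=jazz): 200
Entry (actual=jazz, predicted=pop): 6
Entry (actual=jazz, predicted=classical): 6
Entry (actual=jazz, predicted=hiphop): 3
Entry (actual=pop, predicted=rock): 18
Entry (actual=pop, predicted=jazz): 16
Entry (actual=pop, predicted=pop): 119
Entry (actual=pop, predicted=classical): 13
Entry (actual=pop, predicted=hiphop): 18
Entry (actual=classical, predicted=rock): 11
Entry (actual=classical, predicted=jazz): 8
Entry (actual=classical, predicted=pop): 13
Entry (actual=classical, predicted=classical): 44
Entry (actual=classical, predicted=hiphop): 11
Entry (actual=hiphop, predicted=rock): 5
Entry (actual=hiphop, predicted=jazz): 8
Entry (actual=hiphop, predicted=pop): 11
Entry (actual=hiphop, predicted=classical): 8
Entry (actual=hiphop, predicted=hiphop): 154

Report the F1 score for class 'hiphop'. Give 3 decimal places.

F1 score = 2·TP/(2·TP+FP+FN).
hiphop: TP=154, FP=34+3+18+11=66, FN=5+8+11+8=32 → 308/406 = 0.7586

0.759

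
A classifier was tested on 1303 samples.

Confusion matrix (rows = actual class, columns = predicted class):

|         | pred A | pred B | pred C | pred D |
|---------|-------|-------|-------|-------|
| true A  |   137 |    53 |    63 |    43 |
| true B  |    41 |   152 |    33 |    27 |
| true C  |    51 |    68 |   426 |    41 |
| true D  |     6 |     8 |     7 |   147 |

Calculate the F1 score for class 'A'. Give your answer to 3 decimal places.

0.516

Take TP from the diagonal, FP from the rest of the 'A' prediction marginal, FN from the rest of the 'A' actual marginal.
F1 score = 2·TP/(2·TP+FP+FN).
A: TP=137, FP=41+51+6=98, FN=53+63+43=159 → 274/531 = 0.5160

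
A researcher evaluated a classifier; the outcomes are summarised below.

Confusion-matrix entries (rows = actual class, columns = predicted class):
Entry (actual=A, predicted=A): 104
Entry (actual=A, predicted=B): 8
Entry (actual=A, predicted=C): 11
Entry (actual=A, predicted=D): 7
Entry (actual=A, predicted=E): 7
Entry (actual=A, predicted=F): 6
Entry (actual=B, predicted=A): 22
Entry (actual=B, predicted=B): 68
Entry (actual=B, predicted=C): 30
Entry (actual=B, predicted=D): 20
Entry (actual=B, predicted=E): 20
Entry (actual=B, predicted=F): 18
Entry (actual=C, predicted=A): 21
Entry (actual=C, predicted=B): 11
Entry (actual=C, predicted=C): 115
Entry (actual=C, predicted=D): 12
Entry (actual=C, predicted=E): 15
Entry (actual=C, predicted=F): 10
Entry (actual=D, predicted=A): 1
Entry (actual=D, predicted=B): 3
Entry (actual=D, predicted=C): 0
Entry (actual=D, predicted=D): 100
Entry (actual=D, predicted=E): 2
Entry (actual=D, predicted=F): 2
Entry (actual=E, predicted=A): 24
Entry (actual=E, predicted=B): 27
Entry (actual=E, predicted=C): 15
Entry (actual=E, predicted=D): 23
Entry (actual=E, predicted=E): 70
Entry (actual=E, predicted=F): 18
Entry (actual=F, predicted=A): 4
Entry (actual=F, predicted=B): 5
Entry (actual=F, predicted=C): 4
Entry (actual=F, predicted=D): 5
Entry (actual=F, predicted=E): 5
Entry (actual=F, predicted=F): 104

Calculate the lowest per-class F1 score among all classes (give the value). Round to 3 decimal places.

0.453

Per-class F1 score (2·TP/(2·TP+FP+FN)):
  A: TP=104, FP=22+21+1+24+4=72, FN=8+11+7+7+6=39 → 208/319 = 0.6520
  B: TP=68, FP=8+11+3+27+5=54, FN=22+30+20+20+18=110 → 136/300 = 0.4533
  C: TP=115, FP=11+30+0+15+4=60, FN=21+11+12+15+10=69 → 230/359 = 0.6407
  D: TP=100, FP=7+20+12+23+5=67, FN=1+3+0+2+2=8 → 200/275 = 0.7273
  E: TP=70, FP=7+20+15+2+5=49, FN=24+27+15+23+18=107 → 140/296 = 0.4730
  F: TP=104, FP=6+18+10+2+18=54, FN=4+5+4+5+5=23 → 208/285 = 0.7298
Lowest is class 'B' with F1 score = 0.453.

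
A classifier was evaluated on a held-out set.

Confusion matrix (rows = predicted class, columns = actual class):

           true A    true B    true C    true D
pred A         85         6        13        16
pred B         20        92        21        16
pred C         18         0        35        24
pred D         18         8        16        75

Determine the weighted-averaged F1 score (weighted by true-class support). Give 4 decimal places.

Per-class F1 score (2·TP/(2·TP+FP+FN)):
  A: TP=85, FP=6+13+16=35, FN=20+18+18=56 → 170/261 = 0.65134
  B: TP=92, FP=20+21+16=57, FN=6+0+8=14 → 184/255 = 0.72157
  C: TP=35, FP=18+0+24=42, FN=13+21+16=50 → 70/162 = 0.43210
  D: TP=75, FP=18+8+16=42, FN=16+16+24=56 → 150/248 = 0.60484
Weighted-F1 score = Σ (supportᵢ/N)·F1 scoreᵢ with N=463: (141/463)·0.65134 + (106/463)·0.72157 + (85/463)·0.43210 + (131/463)·0.60484 = 0.6140

0.6140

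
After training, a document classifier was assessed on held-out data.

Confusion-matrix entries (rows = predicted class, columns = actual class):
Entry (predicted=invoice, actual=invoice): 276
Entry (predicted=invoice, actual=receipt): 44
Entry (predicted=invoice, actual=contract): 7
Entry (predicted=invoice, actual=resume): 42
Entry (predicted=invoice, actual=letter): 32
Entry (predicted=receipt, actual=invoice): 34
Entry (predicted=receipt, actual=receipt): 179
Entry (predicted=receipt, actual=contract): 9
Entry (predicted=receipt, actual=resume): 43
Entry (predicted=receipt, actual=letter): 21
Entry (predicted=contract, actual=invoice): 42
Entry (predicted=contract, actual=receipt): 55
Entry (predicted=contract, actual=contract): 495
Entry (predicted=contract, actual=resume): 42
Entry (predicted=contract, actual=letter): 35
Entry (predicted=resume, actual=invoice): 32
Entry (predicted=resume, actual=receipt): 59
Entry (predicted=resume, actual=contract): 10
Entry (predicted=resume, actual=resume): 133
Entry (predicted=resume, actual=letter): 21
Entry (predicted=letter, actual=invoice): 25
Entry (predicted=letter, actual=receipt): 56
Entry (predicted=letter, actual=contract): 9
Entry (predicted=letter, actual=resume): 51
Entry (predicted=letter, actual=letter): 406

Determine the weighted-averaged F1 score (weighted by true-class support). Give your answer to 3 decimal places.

0.678

Per-class F1 score (2·TP/(2·TP+FP+FN)):
  invoice: TP=276, FP=44+7+42+32=125, FN=34+42+32+25=133 → 552/810 = 0.6815
  receipt: TP=179, FP=34+9+43+21=107, FN=44+55+59+56=214 → 358/679 = 0.5272
  contract: TP=495, FP=42+55+42+35=174, FN=7+9+10+9=35 → 990/1199 = 0.8257
  resume: TP=133, FP=32+59+10+21=122, FN=42+43+42+51=178 → 266/566 = 0.4700
  letter: TP=406, FP=25+56+9+51=141, FN=32+21+35+21=109 → 812/1062 = 0.7646
Weighted-F1 score = Σ (supportᵢ/N)·F1 scoreᵢ with N=2158: (409/2158)·0.6815 + (393/2158)·0.5272 + (530/2158)·0.8257 + (311/2158)·0.4700 + (515/2158)·0.7646 = 0.678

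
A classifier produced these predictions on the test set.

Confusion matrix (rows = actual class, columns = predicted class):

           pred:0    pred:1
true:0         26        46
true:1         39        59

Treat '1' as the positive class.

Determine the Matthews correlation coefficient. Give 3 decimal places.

-0.037

MCC = (TP·TN − FP·FN) / √((TP+FP)(TP+FN)(TN+FP)(TN+FN))
Numerator = 59·26 − 46·39 = -260
Denominator = √(105·98·72·65) = √48157200 = 6939.5389
MCC = -260 / 6939.5389 = -0.037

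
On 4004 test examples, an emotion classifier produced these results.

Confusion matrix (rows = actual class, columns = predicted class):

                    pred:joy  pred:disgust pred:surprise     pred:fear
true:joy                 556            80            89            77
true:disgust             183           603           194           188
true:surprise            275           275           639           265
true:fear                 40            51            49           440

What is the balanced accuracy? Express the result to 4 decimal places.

Balanced accuracy = mean of per-class recall.
  joy: recall = 556/802 = 0.69327
  disgust: recall = 603/1168 = 0.51627
  surprise: recall = 639/1454 = 0.43948
  fear: recall = 440/580 = 0.75862
Mean = (0.69327 + 0.51627 + 0.43948 + 0.75862) / 4 = 0.6019

0.6019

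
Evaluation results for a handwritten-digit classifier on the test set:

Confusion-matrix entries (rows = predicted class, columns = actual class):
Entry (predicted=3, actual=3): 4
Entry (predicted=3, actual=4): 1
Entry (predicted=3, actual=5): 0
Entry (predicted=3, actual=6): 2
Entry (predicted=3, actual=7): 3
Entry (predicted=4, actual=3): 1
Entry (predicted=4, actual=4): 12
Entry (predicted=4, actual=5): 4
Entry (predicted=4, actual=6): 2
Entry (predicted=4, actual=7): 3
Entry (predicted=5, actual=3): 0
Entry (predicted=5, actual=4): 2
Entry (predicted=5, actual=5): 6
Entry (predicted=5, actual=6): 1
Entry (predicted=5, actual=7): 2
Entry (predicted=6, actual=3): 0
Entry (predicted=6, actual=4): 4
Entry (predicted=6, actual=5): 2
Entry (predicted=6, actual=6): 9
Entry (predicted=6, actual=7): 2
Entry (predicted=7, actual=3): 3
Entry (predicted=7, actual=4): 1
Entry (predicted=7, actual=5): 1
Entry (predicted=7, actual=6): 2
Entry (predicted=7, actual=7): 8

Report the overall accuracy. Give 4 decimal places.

Accuracy = trace / total = (4+12+6+9+8=39) / 75 = 39/75 = 0.5200

0.5200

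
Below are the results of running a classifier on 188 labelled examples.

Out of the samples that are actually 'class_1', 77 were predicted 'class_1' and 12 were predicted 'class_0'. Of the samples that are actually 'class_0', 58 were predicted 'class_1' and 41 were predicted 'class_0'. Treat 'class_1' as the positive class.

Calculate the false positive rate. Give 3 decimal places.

FPR = FP/(FP+TN) = 58/(58+41) = 0.586

0.586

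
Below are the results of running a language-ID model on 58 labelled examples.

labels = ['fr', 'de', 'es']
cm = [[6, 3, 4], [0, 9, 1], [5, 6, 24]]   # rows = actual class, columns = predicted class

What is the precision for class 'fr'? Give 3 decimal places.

0.545

precision = TP/(TP+FP).
fr: TP=6, FP=0+5=5 → 6/11 = 0.5455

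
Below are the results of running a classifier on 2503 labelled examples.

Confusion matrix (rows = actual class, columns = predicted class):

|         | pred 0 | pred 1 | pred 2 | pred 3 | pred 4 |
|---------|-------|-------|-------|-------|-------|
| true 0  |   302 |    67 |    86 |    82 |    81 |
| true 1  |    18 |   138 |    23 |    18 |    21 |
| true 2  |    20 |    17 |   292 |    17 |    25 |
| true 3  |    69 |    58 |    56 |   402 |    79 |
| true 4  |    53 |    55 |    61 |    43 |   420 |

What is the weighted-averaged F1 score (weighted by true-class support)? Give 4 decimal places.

0.6215

Per-class F1 score (2·TP/(2·TP+FP+FN)):
  0: TP=302, FP=18+20+69+53=160, FN=67+86+82+81=316 → 604/1080 = 0.55926
  1: TP=138, FP=67+17+58+55=197, FN=18+23+18+21=80 → 276/553 = 0.49910
  2: TP=292, FP=86+23+56+61=226, FN=20+17+17+25=79 → 584/889 = 0.65692
  3: TP=402, FP=82+18+17+43=160, FN=69+58+56+79=262 → 804/1226 = 0.65579
  4: TP=420, FP=81+21+25+79=206, FN=53+55+61+43=212 → 840/1258 = 0.66773
Weighted-F1 score = Σ (supportᵢ/N)·F1 scoreᵢ with N=2503: (618/2503)·0.55926 + (218/2503)·0.49910 + (371/2503)·0.65692 + (664/2503)·0.65579 + (632/2503)·0.66773 = 0.6215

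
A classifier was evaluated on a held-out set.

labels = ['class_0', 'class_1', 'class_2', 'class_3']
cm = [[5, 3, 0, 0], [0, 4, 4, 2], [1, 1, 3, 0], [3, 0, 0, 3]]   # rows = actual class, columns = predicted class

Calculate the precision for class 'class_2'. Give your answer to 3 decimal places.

Take TP from the diagonal, FP from the rest of the 'class_2' prediction marginal, FN from the rest of the 'class_2' actual marginal.
precision = TP/(TP+FP).
class_2: TP=3, FP=0+4+0=4 → 3/7 = 0.4286

0.429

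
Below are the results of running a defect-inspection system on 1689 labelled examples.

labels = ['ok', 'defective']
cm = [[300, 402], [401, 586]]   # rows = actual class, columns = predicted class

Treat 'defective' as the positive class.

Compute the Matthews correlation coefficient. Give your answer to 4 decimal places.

MCC = (TP·TN − FP·FN) / √((TP+FP)(TP+FN)(TN+FP)(TN+FN))
Numerator = 586·300 − 402·401 = 14598
Denominator = √(988·987·702·701) = √479876217912 = 692730.9852
MCC = 14598 / 692730.9852 = 0.0211

0.0211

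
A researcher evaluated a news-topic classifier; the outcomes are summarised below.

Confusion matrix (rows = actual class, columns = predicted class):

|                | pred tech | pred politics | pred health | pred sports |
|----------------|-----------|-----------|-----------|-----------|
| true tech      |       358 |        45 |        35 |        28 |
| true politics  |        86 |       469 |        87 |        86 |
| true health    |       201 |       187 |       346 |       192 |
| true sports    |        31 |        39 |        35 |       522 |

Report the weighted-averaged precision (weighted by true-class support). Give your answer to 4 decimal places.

Per-class precision (TP/(TP+FP)):
  tech: TP=358, FP=86+201+31=318 → 358/676 = 0.52959
  politics: TP=469, FP=45+187+39=271 → 469/740 = 0.63378
  health: TP=346, FP=35+87+35=157 → 346/503 = 0.68787
  sports: TP=522, FP=28+86+192=306 → 522/828 = 0.63043
Weighted-precision = Σ (supportᵢ/N)·precisionᵢ with N=2747: (466/2747)·0.52959 + (728/2747)·0.63378 + (926/2747)·0.68787 + (627/2747)·0.63043 = 0.6336

0.6336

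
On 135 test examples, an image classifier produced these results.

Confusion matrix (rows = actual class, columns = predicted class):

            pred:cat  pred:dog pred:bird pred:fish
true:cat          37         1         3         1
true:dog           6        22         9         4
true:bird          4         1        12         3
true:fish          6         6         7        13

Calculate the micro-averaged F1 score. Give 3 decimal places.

Micro-averaging pools counts across classes: ΣTP=84, ΣFP=51, ΣFN=51.
Micro-F1 score = 2·TP/(2·TP+FP+FN) on pooled counts = 0.622 (equals overall accuracy in single-label multiclass).

0.622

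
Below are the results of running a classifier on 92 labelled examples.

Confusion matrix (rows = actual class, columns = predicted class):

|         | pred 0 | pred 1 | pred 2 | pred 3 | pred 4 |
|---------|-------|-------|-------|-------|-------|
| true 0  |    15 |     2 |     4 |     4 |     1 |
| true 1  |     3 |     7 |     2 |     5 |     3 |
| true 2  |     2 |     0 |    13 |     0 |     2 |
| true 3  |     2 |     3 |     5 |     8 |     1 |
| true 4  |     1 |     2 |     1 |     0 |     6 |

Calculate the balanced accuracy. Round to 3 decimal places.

0.543

Balanced accuracy = mean of per-class recall.
  0: recall = 15/26 = 0.5769
  1: recall = 7/20 = 0.3500
  2: recall = 13/17 = 0.7647
  3: recall = 8/19 = 0.4211
  4: recall = 6/10 = 0.6000
Mean = (0.5769 + 0.3500 + 0.7647 + 0.4211 + 0.6000) / 5 = 0.543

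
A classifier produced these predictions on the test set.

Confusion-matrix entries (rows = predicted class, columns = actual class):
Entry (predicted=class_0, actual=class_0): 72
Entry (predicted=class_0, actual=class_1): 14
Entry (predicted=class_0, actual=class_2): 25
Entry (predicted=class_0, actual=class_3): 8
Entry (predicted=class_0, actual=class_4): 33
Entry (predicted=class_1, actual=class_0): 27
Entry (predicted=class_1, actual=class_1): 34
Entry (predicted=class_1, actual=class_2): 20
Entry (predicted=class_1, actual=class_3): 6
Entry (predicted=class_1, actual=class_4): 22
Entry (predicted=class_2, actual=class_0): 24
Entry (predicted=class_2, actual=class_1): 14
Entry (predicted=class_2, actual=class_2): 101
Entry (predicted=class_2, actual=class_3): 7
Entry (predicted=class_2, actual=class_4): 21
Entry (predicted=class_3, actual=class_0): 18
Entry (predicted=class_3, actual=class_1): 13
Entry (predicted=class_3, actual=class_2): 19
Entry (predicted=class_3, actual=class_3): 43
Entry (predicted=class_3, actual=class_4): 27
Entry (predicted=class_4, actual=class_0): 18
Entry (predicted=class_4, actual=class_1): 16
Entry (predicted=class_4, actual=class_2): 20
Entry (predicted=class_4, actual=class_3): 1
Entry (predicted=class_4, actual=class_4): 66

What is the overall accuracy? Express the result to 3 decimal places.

0.472

Accuracy = trace / total = (72+34+101+43+66=316) / 669 = 316/669 = 0.472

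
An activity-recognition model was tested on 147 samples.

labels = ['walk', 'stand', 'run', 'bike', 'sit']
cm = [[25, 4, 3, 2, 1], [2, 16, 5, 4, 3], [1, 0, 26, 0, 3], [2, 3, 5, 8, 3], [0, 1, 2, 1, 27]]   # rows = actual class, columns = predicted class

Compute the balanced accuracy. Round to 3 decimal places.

Balanced accuracy = mean of per-class recall.
  walk: recall = 25/35 = 0.7143
  stand: recall = 16/30 = 0.5333
  run: recall = 26/30 = 0.8667
  bike: recall = 8/21 = 0.3810
  sit: recall = 27/31 = 0.8710
Mean = (0.7143 + 0.5333 + 0.8667 + 0.3810 + 0.8710) / 5 = 0.673

0.673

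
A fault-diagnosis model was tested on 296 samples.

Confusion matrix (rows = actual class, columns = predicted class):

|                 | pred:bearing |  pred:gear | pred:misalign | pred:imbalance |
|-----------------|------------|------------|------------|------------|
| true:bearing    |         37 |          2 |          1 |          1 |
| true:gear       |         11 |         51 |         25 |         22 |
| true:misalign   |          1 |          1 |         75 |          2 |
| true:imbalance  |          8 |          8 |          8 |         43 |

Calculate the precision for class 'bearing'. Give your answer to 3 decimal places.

0.649

One-vs-rest for 'bearing': TP = diagonal; FP = other classes predicted 'bearing'; FN = 'bearing' predicted as other.
precision = TP/(TP+FP).
bearing: TP=37, FP=11+1+8=20 → 37/57 = 0.6491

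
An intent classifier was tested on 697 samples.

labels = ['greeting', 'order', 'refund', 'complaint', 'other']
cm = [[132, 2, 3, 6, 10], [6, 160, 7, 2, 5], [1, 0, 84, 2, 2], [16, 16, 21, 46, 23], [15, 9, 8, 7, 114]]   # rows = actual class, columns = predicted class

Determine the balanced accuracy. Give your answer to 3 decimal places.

Balanced accuracy = mean of per-class recall.
  greeting: recall = 132/153 = 0.8627
  order: recall = 160/180 = 0.8889
  refund: recall = 84/89 = 0.9438
  complaint: recall = 46/122 = 0.3770
  other: recall = 114/153 = 0.7451
Mean = (0.8627 + 0.8889 + 0.9438 + 0.3770 + 0.7451) / 5 = 0.764

0.764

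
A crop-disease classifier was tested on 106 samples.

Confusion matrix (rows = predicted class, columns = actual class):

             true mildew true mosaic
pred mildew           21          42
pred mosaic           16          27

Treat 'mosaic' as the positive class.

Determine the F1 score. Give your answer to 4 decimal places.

0.4821

Precision = TP/(TP+FP) = 27/43 = 0.6279
Recall = TP/(TP+FN) = 27/69 = 0.3913
F1 = 2·TP/(2·TP+FP+FN) = 54/112 = 0.4821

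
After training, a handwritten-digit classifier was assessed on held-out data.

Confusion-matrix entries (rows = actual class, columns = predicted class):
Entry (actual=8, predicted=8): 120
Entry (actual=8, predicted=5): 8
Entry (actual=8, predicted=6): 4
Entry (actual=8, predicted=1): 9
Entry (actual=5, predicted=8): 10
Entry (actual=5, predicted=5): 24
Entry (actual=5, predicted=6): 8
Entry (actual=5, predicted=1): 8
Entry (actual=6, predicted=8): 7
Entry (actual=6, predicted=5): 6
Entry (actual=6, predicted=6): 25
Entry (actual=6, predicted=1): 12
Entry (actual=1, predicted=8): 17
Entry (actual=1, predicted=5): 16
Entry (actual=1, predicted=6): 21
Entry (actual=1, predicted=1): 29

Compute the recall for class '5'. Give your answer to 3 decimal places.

0.480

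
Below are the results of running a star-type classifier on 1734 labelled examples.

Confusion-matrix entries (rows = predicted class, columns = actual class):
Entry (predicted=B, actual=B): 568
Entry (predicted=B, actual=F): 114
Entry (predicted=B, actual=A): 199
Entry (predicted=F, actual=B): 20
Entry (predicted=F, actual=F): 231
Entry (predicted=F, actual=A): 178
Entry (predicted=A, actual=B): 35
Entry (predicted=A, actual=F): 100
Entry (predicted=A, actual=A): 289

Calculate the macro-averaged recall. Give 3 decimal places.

0.622

Per-class recall (TP/(TP+FN)):
  B: TP=568, FN=20+35=55 → 568/623 = 0.9117
  F: TP=231, FN=114+100=214 → 231/445 = 0.5191
  A: TP=289, FN=199+178=377 → 289/666 = 0.4339
Macro-recall = mean = (0.9117 + 0.5191 + 0.4339) / 3 = 0.622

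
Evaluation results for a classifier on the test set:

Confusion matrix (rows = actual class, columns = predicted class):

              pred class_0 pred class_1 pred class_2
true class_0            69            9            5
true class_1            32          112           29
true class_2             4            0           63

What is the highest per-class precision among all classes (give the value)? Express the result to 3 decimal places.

Per-class precision (TP/(TP+FP)):
  class_0: TP=69, FP=32+4=36 → 69/105 = 0.6571
  class_1: TP=112, FP=9+0=9 → 112/121 = 0.9256
  class_2: TP=63, FP=5+29=34 → 63/97 = 0.6495
Highest is class 'class_1' with precision = 0.926.

0.926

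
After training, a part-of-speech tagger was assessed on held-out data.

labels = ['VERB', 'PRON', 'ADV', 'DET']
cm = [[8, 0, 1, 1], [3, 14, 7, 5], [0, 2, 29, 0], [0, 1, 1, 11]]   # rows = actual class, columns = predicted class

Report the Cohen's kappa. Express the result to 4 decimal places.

Observed agreement pₒ = trace/N = 62/83 = 0.74699
Expected agreement pₑ = Σ (rowᵢ·colᵢ)/N² = (10·11 + 29·17 + 31·38 + 13·17)/83² = 0.29061
κ = (pₒ − pₑ)/(1 − pₑ) = (0.74699 − 0.29061)/(1 − 0.29061) = 0.6433

0.6433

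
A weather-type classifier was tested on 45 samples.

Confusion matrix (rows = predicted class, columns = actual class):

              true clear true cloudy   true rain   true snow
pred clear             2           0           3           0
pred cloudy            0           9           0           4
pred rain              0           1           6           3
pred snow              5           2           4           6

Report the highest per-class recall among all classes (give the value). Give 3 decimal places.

Per-class recall (TP/(TP+FN)):
  clear: TP=2, FN=0+0+5=5 → 2/7 = 0.2857
  cloudy: TP=9, FN=0+1+2=3 → 9/12 = 0.7500
  rain: TP=6, FN=3+0+4=7 → 6/13 = 0.4615
  snow: TP=6, FN=0+4+3=7 → 6/13 = 0.4615
Highest is class 'cloudy' with recall = 0.750.

0.750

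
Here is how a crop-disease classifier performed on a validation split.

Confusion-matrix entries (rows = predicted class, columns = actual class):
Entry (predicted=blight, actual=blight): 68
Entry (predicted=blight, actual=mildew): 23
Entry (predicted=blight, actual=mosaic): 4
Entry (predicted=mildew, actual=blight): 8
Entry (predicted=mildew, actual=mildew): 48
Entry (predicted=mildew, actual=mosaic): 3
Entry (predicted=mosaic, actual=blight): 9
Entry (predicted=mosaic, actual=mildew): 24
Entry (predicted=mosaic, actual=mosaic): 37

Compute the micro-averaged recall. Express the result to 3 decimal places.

Micro-averaging pools counts across classes: ΣTP=153, ΣFP=71, ΣFN=71.
Micro-recall = TP/(TP+FN) on pooled counts = 0.683 (equals overall accuracy in single-label multiclass).

0.683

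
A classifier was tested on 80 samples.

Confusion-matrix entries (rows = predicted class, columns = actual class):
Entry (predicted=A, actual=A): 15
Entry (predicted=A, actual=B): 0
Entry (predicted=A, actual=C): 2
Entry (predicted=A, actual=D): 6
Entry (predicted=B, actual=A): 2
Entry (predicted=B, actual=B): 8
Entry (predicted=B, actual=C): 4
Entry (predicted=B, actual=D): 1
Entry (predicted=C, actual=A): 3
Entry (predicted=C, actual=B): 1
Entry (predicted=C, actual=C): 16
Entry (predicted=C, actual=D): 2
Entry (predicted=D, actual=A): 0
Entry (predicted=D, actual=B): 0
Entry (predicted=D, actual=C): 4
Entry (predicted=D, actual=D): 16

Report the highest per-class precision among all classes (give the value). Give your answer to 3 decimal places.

0.800

Per-class precision (TP/(TP+FP)):
  A: TP=15, FP=0+2+6=8 → 15/23 = 0.6522
  B: TP=8, FP=2+4+1=7 → 8/15 = 0.5333
  C: TP=16, FP=3+1+2=6 → 16/22 = 0.7273
  D: TP=16, FP=0+0+4=4 → 16/20 = 0.8000
Highest is class 'D' with precision = 0.800.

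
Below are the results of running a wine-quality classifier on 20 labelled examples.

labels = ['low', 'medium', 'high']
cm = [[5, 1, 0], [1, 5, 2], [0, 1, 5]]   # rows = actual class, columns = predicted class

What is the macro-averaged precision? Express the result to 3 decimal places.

0.754

Per-class precision (TP/(TP+FP)):
  low: TP=5, FP=1+0=1 → 5/6 = 0.8333
  medium: TP=5, FP=1+1=2 → 5/7 = 0.7143
  high: TP=5, FP=0+2=2 → 5/7 = 0.7143
Macro-precision = mean = (0.8333 + 0.7143 + 0.7143) / 3 = 0.754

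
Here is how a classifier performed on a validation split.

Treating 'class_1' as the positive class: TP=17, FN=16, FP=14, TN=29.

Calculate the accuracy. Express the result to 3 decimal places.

0.605

Accuracy = (TP+TN)/N = (17+29)/76 = 0.605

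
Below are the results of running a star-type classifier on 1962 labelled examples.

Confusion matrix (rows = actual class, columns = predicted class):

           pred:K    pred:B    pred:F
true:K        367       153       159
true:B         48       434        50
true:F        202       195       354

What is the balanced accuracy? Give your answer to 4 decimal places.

0.6092

Balanced accuracy = mean of per-class recall.
  K: recall = 367/679 = 0.54050
  B: recall = 434/532 = 0.81579
  F: recall = 354/751 = 0.47137
Mean = (0.54050 + 0.81579 + 0.47137) / 3 = 0.6092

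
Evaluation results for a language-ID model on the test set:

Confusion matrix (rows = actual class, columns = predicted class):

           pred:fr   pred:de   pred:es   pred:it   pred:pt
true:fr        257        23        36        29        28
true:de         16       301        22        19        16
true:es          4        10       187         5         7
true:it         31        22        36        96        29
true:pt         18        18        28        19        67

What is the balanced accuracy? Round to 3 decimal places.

0.653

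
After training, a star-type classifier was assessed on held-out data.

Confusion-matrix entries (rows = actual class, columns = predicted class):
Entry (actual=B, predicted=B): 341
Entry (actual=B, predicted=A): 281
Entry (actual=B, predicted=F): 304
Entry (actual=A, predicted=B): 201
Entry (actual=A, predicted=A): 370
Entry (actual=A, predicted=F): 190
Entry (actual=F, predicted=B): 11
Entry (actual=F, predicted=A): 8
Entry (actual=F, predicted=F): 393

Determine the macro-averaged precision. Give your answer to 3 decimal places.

0.540

Per-class precision (TP/(TP+FP)):
  B: TP=341, FP=201+11=212 → 341/553 = 0.6166
  A: TP=370, FP=281+8=289 → 370/659 = 0.5615
  F: TP=393, FP=304+190=494 → 393/887 = 0.4431
Macro-precision = mean = (0.6166 + 0.5615 + 0.4431) / 3 = 0.540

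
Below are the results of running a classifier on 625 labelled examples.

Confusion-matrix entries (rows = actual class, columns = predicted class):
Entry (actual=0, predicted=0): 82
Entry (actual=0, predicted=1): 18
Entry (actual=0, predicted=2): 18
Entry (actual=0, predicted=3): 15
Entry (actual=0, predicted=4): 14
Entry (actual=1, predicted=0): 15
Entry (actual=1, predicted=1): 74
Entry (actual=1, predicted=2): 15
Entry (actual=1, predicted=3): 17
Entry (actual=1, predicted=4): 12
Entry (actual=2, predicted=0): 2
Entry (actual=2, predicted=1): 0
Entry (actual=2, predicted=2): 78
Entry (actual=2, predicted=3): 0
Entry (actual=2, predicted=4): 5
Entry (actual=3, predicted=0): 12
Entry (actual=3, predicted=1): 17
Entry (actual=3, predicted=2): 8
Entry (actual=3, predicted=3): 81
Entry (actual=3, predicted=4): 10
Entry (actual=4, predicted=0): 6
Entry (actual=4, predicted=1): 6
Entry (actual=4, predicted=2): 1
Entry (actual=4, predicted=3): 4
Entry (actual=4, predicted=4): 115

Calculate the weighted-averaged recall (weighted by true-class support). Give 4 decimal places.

Per-class recall (TP/(TP+FN)):
  0: TP=82, FN=18+18+15+14=65 → 82/147 = 0.55782
  1: TP=74, FN=15+15+17+12=59 → 74/133 = 0.55639
  2: TP=78, FN=2+0+0+5=7 → 78/85 = 0.91765
  3: TP=81, FN=12+17+8+10=47 → 81/128 = 0.63281
  4: TP=115, FN=6+6+1+4=17 → 115/132 = 0.87121
Weighted-recall = Σ (supportᵢ/N)·recallᵢ with N=625: (147/625)·0.55782 + (133/625)·0.55639 + (85/625)·0.91765 + (128/625)·0.63281 + (132/625)·0.87121 = 0.6880

0.6880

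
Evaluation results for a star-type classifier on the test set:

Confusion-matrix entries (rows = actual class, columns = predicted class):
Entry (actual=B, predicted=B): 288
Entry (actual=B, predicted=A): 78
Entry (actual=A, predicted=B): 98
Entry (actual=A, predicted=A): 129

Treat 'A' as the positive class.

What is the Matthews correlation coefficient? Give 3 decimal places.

MCC = (TP·TN − FP·FN) / √((TP+FP)(TP+FN)(TN+FP)(TN+FN))
Numerator = 129·288 − 78·98 = 29508
Denominator = √(207·227·366·386) = √6638417964 = 81476.4872
MCC = 29508 / 81476.4872 = 0.362

0.362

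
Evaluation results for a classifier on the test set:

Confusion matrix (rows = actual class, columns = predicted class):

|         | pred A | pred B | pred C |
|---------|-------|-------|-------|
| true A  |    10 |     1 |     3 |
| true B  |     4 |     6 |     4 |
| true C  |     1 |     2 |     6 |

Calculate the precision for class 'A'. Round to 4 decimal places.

0.6667

precision = TP/(TP+FP).
A: TP=10, FP=4+1=5 → 10/15 = 0.66667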